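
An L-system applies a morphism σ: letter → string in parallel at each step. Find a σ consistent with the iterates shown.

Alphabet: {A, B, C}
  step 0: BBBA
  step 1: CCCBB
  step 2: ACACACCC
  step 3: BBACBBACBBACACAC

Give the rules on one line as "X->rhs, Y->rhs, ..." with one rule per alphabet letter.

A->BB, B->C, C->AC

  step 2 ⇒ step 3: ACACACCC ⇒ BB·AC·BB·AC·BB·AC·AC·AC
    A ↦ BB
    C ↦ AC
  step 0 ⇒ step 1: BBBA ⇒ C·C·C·BB
    B ↦ C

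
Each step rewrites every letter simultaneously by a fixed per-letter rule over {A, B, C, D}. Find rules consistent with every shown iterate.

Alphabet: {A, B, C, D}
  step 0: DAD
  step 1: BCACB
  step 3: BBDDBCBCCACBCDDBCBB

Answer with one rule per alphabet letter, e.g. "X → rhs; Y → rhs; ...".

A->CAC, B->DD, C->BC, D->B

  step 0 ⇒ step 1: DAD ⇒ B·CAC·B
    A ↦ CAC
    D ↦ B
    B ↦ DD  (constrained at step 1)
    C ↦ BC  (constrained at step 1)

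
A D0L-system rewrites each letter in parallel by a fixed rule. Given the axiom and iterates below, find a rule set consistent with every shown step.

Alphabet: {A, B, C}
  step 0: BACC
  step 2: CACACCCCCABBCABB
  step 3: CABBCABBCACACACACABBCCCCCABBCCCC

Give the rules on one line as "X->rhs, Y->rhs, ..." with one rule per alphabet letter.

A->BB, B->CC, C->CA

  step 2 ⇒ step 3: CACACCCCCABBCABB ⇒ CA·BB·CA·BB·CA·CA·CA·CA·CA·BB·CC·CC·CA·BB·CC·CC
    A ↦ BB
    B ↦ CC
    C ↦ CA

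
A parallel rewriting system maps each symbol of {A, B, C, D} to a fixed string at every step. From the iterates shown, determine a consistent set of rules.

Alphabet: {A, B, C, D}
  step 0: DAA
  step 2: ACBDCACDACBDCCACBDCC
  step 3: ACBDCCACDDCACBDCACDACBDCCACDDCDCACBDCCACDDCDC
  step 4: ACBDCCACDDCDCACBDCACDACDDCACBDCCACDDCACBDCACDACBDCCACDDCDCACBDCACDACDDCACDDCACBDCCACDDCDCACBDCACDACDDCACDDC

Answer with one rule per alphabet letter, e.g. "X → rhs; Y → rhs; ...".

A->ACB, B->C, C->DC, D->ACD

  step 3 ⇒ step 4: ACBDCCACDDCACBDCACDACBDCCACDDCDCACBDCCACDDCDC ⇒ ACB·DC·C·ACD·DC·DC·ACB·DC·ACD·ACD·DC·ACB·DC·C·ACD·DC·ACB·DC·ACD·ACB·DC·C·ACD·DC·DC·ACB·DC·ACD·ACD·DC·ACD·DC·ACB·DC·C·ACD·DC·DC·ACB·DC·ACD·ACD·DC·ACD·DC
    A ↦ ACB
    B ↦ C
    C ↦ DC
    D ↦ ACD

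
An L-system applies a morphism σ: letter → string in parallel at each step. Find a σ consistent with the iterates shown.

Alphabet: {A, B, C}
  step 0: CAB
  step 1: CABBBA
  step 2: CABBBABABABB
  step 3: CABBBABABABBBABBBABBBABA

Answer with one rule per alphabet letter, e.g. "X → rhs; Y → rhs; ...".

A->BB, B->BA, C->CA

  step 2 ⇒ step 3: CABBBABABABB ⇒ CA·BB·BA·BA·BA·BB·BA·BB·BA·BB·BA·BA
    A ↦ BB
    B ↦ BA
    C ↦ CA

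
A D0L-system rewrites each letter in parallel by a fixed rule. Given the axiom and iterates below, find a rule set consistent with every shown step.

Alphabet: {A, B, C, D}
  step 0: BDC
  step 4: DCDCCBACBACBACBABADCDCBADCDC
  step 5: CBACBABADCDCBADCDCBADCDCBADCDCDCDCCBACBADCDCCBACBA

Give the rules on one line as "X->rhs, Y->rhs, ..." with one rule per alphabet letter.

A->DC, B->DC, C->BA, D->C

  step 4 ⇒ step 5: DCDCCBACBACBACBABADCDCBADCDC ⇒ C·BA·C·BA·BA·DC·DC·BA·DC·DC·BA·DC·DC·BA·DC·DC·DC·DC·C·BA·C·BA·DC·DC·C·BA·C·BA
    A ↦ DC
    B ↦ DC
    C ↦ BA
    D ↦ C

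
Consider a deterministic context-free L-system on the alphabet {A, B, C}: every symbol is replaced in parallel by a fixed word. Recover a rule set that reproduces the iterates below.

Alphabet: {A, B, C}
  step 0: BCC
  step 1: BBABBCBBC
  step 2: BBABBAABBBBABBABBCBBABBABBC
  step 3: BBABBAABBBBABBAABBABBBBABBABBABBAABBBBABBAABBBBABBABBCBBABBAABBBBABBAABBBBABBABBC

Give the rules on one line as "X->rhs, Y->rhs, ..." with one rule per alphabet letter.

  step 2 ⇒ step 3: BBABBAABBBBABBABBCBBABBABBC ⇒ BBA·BBA·ABB·BBA·BBA·ABB·ABB·BBA·BBA·BBA·BBA·ABB·BBA·BBA·ABB·BBA·BBA·BBC·BBA·BBA·ABB·BBA·BBA·ABB·BBA·BBA·BBC
    A ↦ ABB
    B ↦ BBA
    C ↦ BBC

A->ABB, B->BBA, C->BBC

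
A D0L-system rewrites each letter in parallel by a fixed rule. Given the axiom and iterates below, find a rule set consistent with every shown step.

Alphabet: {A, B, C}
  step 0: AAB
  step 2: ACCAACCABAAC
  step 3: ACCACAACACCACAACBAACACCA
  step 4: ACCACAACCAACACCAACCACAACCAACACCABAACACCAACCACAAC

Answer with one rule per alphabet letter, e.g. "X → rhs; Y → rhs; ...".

A->AC, B->BA, C->CA

  step 3 ⇒ step 4: ACCACAACACCACAACBAACACCA ⇒ AC·CA·CA·AC·CA·AC·AC·CA·AC·CA·CA·AC·CA·AC·AC·CA·BA·AC·AC·CA·AC·CA·CA·AC
    A ↦ AC
    B ↦ BA
    C ↦ CA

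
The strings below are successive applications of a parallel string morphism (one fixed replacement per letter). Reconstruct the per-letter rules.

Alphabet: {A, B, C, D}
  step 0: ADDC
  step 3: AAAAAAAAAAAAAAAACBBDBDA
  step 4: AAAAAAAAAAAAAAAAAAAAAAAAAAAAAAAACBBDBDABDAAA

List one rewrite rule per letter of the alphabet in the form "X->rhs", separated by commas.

  step 3 ⇒ step 4: AAAAAAAAAAAAAAAACBBDBDA ⇒ AA·AA·AA·AA·AA·AA·AA·AA·AA·AA·AA·AA·AA·AA·AA·AA·CB·BD·BD·A·BD·A·AA
    A ↦ AA
    B ↦ BD
    C ↦ CB
    D ↦ A

A->AA, B->BD, C->CB, D->A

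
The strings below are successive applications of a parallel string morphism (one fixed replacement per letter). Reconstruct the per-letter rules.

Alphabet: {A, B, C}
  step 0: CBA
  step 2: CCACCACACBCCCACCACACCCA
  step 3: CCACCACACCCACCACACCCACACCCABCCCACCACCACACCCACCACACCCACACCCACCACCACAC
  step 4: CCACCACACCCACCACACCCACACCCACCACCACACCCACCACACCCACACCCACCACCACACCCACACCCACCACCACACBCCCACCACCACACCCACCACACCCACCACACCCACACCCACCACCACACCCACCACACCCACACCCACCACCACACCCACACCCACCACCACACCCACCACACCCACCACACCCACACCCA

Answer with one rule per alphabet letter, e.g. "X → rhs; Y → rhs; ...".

A->CAC, B->BC, C->CCA

  step 3 ⇒ step 4: CCACCACACCCACCACACCCACACCCABCCCACCACCACACCCACCACACCCACACCCACCACCACAC ⇒ CCA·CCA·CAC·CCA·CCA·CAC·CCA·CAC·CCA·CCA·CCA·CAC·CCA·CCA·CAC·CCA·CAC·CCA·CCA·CCA·CAC·CCA·CAC·CCA·CCA·CCA·CAC·BC·CCA·CCA·CCA·CAC·CCA·CCA·CAC·CCA·CCA·CAC·CCA·CAC·CCA·CCA·CCA·CAC·CCA·CCA·CAC·CCA·CAC·CCA·CCA·CCA·CAC·CCA·CAC·CCA·CCA·CCA·CAC·CCA·CCA·CAC·CCA·CCA·CAC·CCA·CAC·CCA
    A ↦ CAC
    B ↦ BC
    C ↦ CCA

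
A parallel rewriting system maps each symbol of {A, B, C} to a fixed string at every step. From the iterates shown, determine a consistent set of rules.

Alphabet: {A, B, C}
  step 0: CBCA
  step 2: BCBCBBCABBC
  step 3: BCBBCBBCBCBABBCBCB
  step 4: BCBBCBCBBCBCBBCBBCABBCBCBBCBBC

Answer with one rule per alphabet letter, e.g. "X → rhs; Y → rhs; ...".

A->AB, B->BC, C->B

  step 3 ⇒ step 4: BCBBCBBCBCBABBCBCB ⇒ BC·B·BC·BC·B·BC·BC·B·BC·B·BC·AB·BC·BC·B·BC·B·BC
    A ↦ AB
    B ↦ BC
    C ↦ B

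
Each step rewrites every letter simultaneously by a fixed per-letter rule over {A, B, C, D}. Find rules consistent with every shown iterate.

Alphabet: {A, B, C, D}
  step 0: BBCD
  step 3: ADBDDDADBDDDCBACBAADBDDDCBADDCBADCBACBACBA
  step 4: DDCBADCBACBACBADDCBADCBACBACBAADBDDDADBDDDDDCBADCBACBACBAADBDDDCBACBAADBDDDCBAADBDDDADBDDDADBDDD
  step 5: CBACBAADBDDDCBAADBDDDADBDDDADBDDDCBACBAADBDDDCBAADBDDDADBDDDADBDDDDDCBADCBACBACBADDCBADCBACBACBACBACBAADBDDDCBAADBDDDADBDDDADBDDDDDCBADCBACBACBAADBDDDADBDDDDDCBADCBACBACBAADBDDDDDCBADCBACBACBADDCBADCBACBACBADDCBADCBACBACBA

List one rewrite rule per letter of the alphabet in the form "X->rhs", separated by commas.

  step 4 ⇒ step 5: DDCBADCBACBACBADDCBADCBACBACBAADBDDDADBDDDDDCBADCBACBACBAADBDDDCBACBAADBDDDCBAADBDDDADBDDDADBDDD ⇒ CBA·CBA·ADB·D·DD·CBA·ADB·D·DD·ADB·D·DD·ADB·D·DD·CBA·CBA·ADB·D·DD·CBA·ADB·D·DD·ADB·D·DD·ADB·D·DD·DD·CBA·D·CBA·CBA·CBA·DD·CBA·D·CBA·CBA·CBA·CBA·CBA·ADB·D·DD·CBA·ADB·D·DD·ADB·D·DD·ADB·D·DD·DD·CBA·D·CBA·CBA·CBA·ADB·D·DD·ADB·D·DD·DD·CBA·D·CBA·CBA·CBA·ADB·D·DD·DD·CBA·D·CBA·CBA·CBA·DD·CBA·D·CBA·CBA·CBA·DD·CBA·D·CBA·CBA·CBA
    A ↦ DD
    B ↦ D
    C ↦ ADB
    D ↦ CBA

A->DD, B->D, C->ADB, D->CBA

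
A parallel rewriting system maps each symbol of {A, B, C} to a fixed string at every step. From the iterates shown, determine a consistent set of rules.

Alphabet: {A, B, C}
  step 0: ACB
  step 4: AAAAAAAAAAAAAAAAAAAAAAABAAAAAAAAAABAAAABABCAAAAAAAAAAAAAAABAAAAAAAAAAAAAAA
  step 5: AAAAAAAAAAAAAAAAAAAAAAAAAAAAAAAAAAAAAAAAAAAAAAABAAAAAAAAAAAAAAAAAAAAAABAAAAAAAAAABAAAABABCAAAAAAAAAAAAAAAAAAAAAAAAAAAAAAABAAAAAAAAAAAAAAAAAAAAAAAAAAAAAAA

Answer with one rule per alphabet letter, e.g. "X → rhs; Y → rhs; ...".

  step 4 ⇒ step 5: AAAAAAAAAAAAAAAAAAAAAAABAAAAAAAAAABAAAABABCAAAAAAAAAAAAAAABAAAAAAAAAAAAAAA ⇒ AA·AA·AA·AA·AA·AA·AA·AA·AA·AA·AA·AA·AA·AA·AA·AA·AA·AA·AA·AA·AA·AA·AA·ABA·AA·AA·AA·AA·AA·AA·AA·AA·AA·AA·ABA·AA·AA·AA·AA·ABA·AA·ABA·BC·AA·AA·AA·AA·AA·AA·AA·AA·AA·AA·AA·AA·AA·AA·AA·ABA·AA·AA·AA·AA·AA·AA·AA·AA·AA·AA·AA·AA·AA·AA·AA
    A ↦ AA
    B ↦ ABA
    C ↦ BC

A->AA, B->ABA, C->BC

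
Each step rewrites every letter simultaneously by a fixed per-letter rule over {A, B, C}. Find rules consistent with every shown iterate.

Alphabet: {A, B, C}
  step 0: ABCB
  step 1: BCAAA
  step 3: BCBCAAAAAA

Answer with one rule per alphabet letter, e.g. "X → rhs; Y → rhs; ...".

A->BC, B->A, C->A

  step 0 ⇒ step 1: ABCB ⇒ BC·A·A·A
    A ↦ BC
    B ↦ A
    C ↦ A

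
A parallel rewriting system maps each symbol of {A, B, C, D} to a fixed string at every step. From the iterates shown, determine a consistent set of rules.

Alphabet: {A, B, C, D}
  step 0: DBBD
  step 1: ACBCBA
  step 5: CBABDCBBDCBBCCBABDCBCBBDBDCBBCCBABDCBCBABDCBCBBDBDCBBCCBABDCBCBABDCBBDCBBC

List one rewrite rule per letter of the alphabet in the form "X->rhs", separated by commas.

  step 0 ⇒ step 1: DBBD ⇒ A·CB·CB·A
    B ↦ CB
    D ↦ A
    A ↦ BC  (constrained at step 1)
    C ↦ BD  (constrained at step 1)

A->BC, B->CB, C->BD, D->A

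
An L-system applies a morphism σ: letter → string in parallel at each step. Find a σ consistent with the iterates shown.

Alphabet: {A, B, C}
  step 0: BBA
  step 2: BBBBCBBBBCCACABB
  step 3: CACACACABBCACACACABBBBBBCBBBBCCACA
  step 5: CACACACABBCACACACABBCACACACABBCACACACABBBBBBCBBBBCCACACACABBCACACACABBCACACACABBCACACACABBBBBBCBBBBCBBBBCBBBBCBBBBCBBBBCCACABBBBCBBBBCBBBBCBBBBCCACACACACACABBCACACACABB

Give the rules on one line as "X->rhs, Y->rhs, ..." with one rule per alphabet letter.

  step 2 ⇒ step 3: BBBBCBBBBCCACABB ⇒ CA·CA·CA·CA·BB·CA·CA·CA·CA·BB·BB·BBC·BB·BBC·CA·CA
    A ↦ BBC
    B ↦ CA
    C ↦ BB

A->BBC, B->CA, C->BB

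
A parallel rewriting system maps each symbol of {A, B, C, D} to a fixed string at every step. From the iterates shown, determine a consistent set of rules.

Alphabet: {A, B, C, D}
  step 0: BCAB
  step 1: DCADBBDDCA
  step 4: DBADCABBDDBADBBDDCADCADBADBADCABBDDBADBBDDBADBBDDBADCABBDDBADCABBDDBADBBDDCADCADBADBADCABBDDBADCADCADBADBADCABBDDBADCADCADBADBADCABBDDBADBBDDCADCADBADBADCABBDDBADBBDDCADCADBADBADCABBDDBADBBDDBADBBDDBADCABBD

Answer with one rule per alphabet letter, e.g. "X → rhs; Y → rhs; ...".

  step 0 ⇒ step 1: BCAB ⇒ DCA·D·BBD·DCA
    A ↦ BBD
    B ↦ DCA
    C ↦ D
    D ↦ DBA  (constrained at step 1)

A->BBD, B->DCA, C->D, D->DBA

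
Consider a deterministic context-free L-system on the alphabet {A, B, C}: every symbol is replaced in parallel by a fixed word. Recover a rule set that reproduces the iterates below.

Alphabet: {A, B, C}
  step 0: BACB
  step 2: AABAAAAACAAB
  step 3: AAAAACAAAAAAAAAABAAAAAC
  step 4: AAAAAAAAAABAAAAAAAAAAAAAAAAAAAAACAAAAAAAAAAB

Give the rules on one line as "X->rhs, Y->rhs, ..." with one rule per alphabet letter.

  step 3 ⇒ step 4: AAAAACAAAAAAAAAABAAAAAC ⇒ AA·AA·AA·AA·AA·B·AA·AA·AA·AA·AA·AA·AA·AA·AA·AA·AC·AA·AA·AA·AA·AA·B
    A ↦ AA
    B ↦ AC
    C ↦ B

A->AA, B->AC, C->B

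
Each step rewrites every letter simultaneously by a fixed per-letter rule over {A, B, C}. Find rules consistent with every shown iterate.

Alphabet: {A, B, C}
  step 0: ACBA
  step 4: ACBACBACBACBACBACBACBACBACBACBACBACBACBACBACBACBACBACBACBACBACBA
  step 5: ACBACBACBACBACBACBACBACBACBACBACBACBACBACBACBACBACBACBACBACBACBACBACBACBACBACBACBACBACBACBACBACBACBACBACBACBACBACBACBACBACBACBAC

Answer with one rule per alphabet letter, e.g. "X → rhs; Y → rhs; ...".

A->AC, B->CB, C->BA

  step 4 ⇒ step 5: ACBACBACBACBACBACBACBACBACBACBACBACBACBACBACBACBACBACBACBACBACBA ⇒ AC·BA·CB·AC·BA·CB·AC·BA·CB·AC·BA·CB·AC·BA·CB·AC·BA·CB·AC·BA·CB·AC·BA·CB·AC·BA·CB·AC·BA·CB·AC·BA·CB·AC·BA·CB·AC·BA·CB·AC·BA·CB·AC·BA·CB·AC·BA·CB·AC·BA·CB·AC·BA·CB·AC·BA·CB·AC·BA·CB·AC·BA·CB·AC
    A ↦ AC
    B ↦ CB
    C ↦ BA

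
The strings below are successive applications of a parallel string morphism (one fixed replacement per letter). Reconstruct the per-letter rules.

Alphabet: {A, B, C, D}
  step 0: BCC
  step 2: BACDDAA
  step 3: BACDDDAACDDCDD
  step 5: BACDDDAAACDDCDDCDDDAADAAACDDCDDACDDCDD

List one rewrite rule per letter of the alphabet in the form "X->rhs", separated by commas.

  step 2 ⇒ step 3: BACDDAA ⇒ BA·CDD·D·A·A·CDD·CDD
    A ↦ CDD
    B ↦ BA
    C ↦ D
    D ↦ A

A->CDD, B->BA, C->D, D->A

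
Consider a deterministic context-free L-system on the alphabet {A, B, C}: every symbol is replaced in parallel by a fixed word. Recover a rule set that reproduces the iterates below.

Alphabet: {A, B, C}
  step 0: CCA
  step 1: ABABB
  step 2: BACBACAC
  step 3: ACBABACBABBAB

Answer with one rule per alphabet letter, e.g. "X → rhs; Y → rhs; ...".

A->B, B->AC, C->AB

  step 2 ⇒ step 3: BACBACAC ⇒ AC·B·AB·AC·B·AB·B·AB
    A ↦ B
    B ↦ AC
    C ↦ AB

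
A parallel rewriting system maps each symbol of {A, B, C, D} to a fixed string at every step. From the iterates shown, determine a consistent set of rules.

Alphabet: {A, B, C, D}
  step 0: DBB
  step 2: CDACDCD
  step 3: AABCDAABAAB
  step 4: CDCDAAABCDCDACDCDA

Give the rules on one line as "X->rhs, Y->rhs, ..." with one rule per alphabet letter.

A->CD, B->A, C->A, D->AB

  step 3 ⇒ step 4: AABCDAABAAB ⇒ CD·CD·A·A·AB·CD·CD·A·CD·CD·A
    A ↦ CD
    B ↦ A
    C ↦ A
    D ↦ AB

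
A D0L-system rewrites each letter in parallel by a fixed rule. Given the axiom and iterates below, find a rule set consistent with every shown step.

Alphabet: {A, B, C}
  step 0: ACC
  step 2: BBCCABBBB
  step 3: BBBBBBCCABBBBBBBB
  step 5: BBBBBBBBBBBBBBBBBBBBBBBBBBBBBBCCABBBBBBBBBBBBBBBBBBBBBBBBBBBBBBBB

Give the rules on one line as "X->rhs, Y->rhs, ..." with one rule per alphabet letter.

A->CCA, B->BB, C->B

  step 2 ⇒ step 3: BBCCABBBB ⇒ BB·BB·B·B·CCA·BB·BB·BB·BB
    A ↦ CCA
    B ↦ BB
    C ↦ B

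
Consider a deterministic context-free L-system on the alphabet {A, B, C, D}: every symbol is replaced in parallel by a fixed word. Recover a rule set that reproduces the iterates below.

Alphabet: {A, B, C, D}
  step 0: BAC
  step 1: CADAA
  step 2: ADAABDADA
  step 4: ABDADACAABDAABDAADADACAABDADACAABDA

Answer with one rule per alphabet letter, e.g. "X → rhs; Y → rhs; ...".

  step 1 ⇒ step 2: CADAA ⇒ A·DA·AB·DA·DA
    A ↦ DA
    C ↦ A
    D ↦ AB
  step 0 ⇒ step 1: BAC ⇒ CA·DA·A
    B ↦ CA

A->DA, B->CA, C->A, D->AB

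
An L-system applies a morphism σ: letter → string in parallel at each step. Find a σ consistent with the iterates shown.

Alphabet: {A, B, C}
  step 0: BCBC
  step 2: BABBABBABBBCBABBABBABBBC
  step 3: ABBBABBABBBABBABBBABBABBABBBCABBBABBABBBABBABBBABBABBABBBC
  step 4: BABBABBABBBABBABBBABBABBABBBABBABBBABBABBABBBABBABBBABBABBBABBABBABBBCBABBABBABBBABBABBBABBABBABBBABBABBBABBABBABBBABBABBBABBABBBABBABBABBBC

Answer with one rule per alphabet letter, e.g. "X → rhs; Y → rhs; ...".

  step 3 ⇒ step 4: ABBBABBABBBABBABBBABBABBABBBCABBBABBABBBABBABBBABBABBABBBC ⇒ B·ABB·ABB·ABB·B·ABB·ABB·B·ABB·ABB·ABB·B·ABB·ABB·B·ABB·ABB·ABB·B·ABB·ABB·B·ABB·ABB·B·ABB·ABB·ABB·BC·B·ABB·ABB·ABB·B·ABB·ABB·B·ABB·ABB·ABB·B·ABB·ABB·B·ABB·ABB·ABB·B·ABB·ABB·B·ABB·ABB·B·ABB·ABB·ABB·BC
    A ↦ B
    B ↦ ABB
    C ↦ BC

A->B, B->ABB, C->BC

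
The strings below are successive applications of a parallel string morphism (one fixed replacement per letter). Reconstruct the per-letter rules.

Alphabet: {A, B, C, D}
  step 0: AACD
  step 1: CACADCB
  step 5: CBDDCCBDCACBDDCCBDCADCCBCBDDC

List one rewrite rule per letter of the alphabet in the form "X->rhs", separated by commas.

A->CA, B->C, C->D, D->CB

  step 0 ⇒ step 1: AACD ⇒ CA·CA·D·CB
    A ↦ CA
    C ↦ D
    D ↦ CB
    B ↦ C  (constrained at step 1)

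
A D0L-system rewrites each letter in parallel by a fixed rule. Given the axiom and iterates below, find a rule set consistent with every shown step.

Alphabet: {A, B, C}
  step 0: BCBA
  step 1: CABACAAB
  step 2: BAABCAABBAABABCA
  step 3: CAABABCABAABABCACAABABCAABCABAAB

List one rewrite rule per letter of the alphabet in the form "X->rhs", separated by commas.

  step 2 ⇒ step 3: BAABCAABBAABABCA ⇒ CA·AB·AB·CA·BA·AB·AB·CA·CA·AB·AB·CA·AB·CA·BA·AB
    A ↦ AB
    B ↦ CA
    C ↦ BA

A->AB, B->CA, C->BA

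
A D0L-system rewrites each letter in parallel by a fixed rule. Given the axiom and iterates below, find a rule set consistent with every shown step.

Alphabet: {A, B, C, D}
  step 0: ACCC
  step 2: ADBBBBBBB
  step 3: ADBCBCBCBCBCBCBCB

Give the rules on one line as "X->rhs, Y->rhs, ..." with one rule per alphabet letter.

A->AD, B->CB, C->DD, D->B

  step 2 ⇒ step 3: ADBBBBBBB ⇒ AD·B·CB·CB·CB·CB·CB·CB·CB
    A ↦ AD
    B ↦ CB
    D ↦ B
    C ↦ DD  (constrained at step 0)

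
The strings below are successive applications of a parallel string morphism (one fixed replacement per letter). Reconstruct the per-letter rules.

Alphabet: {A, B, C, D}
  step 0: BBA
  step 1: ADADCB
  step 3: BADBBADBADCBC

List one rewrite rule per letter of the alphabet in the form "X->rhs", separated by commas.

  step 0 ⇒ step 1: BBA ⇒ AD·AD·CB
    A ↦ CB
    B ↦ AD
    C ↦ B  (constrained at step 1)
    D ↦ C  (constrained at step 1)

A->CB, B->AD, C->B, D->C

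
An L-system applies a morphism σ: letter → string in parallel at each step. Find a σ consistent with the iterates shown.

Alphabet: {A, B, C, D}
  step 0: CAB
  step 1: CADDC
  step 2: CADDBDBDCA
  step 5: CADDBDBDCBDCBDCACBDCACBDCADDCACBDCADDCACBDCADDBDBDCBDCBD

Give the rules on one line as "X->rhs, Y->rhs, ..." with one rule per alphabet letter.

A->DD, B->C, C->CA, D->BD

  step 1 ⇒ step 2: CADDC ⇒ CA·DD·BD·BD·CA
    A ↦ DD
    C ↦ CA
    D ↦ BD
  step 0 ⇒ step 1: CAB ⇒ CA·DD·C
    B ↦ C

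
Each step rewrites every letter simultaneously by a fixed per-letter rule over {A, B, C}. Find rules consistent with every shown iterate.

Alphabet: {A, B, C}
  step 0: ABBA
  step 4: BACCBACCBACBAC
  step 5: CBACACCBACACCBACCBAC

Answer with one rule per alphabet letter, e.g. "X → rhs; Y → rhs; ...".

  step 4 ⇒ step 5: BACCBACCBACBAC ⇒ C·B·AC·AC·C·B·AC·AC·C·B·AC·C·B·AC
    A ↦ B
    B ↦ C
    C ↦ AC

A->B, B->C, C->AC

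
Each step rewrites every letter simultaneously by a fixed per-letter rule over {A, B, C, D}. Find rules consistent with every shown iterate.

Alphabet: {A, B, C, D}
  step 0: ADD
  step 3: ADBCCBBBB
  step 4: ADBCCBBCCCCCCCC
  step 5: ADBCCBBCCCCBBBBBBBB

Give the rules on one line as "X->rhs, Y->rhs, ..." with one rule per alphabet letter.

A->AD, B->CC, C->B, D->B

  step 4 ⇒ step 5: ADBCCBBCCCCCCCC ⇒ AD·B·CC·B·B·CC·CC·B·B·B·B·B·B·B·B
    A ↦ AD
    B ↦ CC
    C ↦ B
    D ↦ B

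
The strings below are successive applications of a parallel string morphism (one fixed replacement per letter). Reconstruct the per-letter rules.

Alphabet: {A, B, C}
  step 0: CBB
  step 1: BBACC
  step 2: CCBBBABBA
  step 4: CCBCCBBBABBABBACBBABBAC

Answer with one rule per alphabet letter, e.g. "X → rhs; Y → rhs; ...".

  step 1 ⇒ step 2: BBACC ⇒ C·C·B·BBA·BBA
    A ↦ B
    B ↦ C
    C ↦ BBA

A->B, B->C, C->BBA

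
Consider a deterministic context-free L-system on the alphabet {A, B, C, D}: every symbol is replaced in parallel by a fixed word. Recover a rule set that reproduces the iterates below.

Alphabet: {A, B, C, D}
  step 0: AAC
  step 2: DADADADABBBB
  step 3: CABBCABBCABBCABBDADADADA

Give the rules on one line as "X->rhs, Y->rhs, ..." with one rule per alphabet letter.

  step 2 ⇒ step 3: DADADADABBBB ⇒ CA·BB·CA·BB·CA·BB·CA·BB·DA·DA·DA·DA
    A ↦ BB
    B ↦ DA
    D ↦ CA
    C ↦ AA  (constrained at step 0)

A->BB, B->DA, C->AA, D->CA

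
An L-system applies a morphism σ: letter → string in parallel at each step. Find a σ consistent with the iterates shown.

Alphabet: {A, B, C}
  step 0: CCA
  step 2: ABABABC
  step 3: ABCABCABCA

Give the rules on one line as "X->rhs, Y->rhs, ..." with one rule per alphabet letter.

  step 2 ⇒ step 3: ABABABC ⇒ AB·C·AB·C·AB·C·A
    A ↦ AB
    B ↦ C
    C ↦ A

A->AB, B->C, C->A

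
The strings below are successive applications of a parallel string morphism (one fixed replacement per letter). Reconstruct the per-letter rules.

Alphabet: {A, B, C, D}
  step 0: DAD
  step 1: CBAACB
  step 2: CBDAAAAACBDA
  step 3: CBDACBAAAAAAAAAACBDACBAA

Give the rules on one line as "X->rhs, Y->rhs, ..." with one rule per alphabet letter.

  step 2 ⇒ step 3: CBDAAAAACBDA ⇒ CB·DA·CB·AA·AA·AA·AA·AA·CB·DA·CB·AA
    A ↦ AA
    B ↦ DA
    C ↦ CB
    D ↦ CB

A->AA, B->DA, C->CB, D->CB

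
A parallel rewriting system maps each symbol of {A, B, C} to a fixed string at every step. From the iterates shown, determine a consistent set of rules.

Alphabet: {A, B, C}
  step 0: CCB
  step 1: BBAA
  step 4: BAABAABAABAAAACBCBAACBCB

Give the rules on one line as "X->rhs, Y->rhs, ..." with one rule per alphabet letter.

  step 0 ⇒ step 1: CCB ⇒ B·B·AA
    B ↦ AA
    C ↦ B
    A ↦ CB  (constrained at step 1)

A->CB, B->AA, C->B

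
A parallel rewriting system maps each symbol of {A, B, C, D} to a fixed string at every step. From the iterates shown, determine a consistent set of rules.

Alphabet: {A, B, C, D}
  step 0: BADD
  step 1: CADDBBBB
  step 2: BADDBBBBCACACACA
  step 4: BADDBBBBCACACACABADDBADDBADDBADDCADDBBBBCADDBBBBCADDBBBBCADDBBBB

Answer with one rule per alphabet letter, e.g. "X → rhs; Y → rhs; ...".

A->DD, B->CA, C->BA, D->BB

  step 1 ⇒ step 2: CADDBBBB ⇒ BA·DD·BB·BB·CA·CA·CA·CA
    A ↦ DD
    B ↦ CA
    C ↦ BA
    D ↦ BB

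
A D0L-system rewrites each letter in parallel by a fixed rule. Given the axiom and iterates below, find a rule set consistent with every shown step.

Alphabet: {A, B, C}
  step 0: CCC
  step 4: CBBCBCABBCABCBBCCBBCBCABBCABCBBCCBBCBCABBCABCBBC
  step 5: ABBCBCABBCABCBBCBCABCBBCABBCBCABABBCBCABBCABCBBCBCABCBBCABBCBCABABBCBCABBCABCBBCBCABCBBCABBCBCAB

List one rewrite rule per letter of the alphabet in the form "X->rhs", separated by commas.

A->CB, B->BC, C->AB

  step 4 ⇒ step 5: CBBCBCABBCABCBBCCBBCBCABBCABCBBCCBBCBCABBCABCBBC ⇒ AB·BC·BC·AB·BC·AB·CB·BC·BC·AB·CB·BC·AB·BC·BC·AB·AB·BC·BC·AB·BC·AB·CB·BC·BC·AB·CB·BC·AB·BC·BC·AB·AB·BC·BC·AB·BC·AB·CB·BC·BC·AB·CB·BC·AB·BC·BC·AB
    A ↦ CB
    B ↦ BC
    C ↦ AB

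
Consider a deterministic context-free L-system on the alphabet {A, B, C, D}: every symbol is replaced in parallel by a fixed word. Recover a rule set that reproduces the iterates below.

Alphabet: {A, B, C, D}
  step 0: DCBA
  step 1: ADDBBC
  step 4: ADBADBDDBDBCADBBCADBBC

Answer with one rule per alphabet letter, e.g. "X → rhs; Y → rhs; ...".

  step 0 ⇒ step 1: DCBA ⇒ A·D·DB·BC
    A ↦ BC
    B ↦ DB
    C ↦ D
    D ↦ A

A->BC, B->DB, C->D, D->A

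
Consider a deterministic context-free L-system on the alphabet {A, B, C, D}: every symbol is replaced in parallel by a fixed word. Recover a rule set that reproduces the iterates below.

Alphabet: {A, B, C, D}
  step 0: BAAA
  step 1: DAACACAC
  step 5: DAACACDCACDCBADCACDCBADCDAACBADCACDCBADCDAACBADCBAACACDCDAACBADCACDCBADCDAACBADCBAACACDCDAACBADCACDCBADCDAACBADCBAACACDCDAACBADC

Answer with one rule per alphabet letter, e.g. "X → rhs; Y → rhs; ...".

  step 0 ⇒ step 1: BAAA ⇒ DA·AC·AC·AC
    A ↦ AC
    B ↦ DA
    C ↦ DC  (constrained at step 1)
    D ↦ BA  (constrained at step 1)

A->AC, B->DA, C->DC, D->BA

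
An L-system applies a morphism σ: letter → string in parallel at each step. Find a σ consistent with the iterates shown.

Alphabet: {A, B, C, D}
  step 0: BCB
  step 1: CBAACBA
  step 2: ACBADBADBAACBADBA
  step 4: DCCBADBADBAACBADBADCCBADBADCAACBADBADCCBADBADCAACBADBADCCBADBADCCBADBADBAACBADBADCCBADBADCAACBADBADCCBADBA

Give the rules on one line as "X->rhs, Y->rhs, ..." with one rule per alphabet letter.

A->DBA, B->CBA, C->A, D->DC

  step 1 ⇒ step 2: CBAACBA ⇒ A·CBA·DBA·DBA·A·CBA·DBA
    A ↦ DBA
    B ↦ CBA
    C ↦ A
    D ↦ DC  (constrained at step 2)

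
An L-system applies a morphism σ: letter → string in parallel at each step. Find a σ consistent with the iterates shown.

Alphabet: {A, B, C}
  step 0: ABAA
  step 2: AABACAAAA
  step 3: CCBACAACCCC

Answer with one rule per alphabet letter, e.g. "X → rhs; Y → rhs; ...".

  step 2 ⇒ step 3: AABACAAAA ⇒ C·C·BA·C·AA·C·C·C·C
    A ↦ C
    B ↦ BA
    C ↦ AA

A->C, B->BA, C->AA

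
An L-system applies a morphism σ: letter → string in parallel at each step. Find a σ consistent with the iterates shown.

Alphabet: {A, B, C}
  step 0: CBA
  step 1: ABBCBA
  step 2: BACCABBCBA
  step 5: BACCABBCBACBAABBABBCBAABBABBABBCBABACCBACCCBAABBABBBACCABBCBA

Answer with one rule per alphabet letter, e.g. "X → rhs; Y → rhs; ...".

A->BA, B->C, C->ABB

  step 1 ⇒ step 2: ABBCBA ⇒ BA·C·C·ABB·C·BA
    A ↦ BA
    B ↦ C
    C ↦ ABB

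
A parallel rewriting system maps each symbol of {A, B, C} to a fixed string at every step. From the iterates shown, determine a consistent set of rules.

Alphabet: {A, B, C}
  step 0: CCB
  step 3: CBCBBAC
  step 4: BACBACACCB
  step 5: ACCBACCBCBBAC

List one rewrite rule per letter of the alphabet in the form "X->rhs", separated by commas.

  step 4 ⇒ step 5: BACBACACCB ⇒ AC·C·B·AC·C·B·C·B·B·AC
    A ↦ C
    B ↦ AC
    C ↦ B

A->C, B->AC, C->B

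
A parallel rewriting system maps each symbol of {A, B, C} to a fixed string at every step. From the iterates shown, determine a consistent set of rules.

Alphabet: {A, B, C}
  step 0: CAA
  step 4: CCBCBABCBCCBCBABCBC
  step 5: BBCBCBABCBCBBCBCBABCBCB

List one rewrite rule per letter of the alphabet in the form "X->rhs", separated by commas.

  step 4 ⇒ step 5: CCBCBABCBCCBCBABCBC ⇒ B·B·C·B·C·BAB·C·B·C·B·B·C·B·C·BAB·C·B·C·B
    A ↦ BAB
    B ↦ C
    C ↦ B

A->BAB, B->C, C->B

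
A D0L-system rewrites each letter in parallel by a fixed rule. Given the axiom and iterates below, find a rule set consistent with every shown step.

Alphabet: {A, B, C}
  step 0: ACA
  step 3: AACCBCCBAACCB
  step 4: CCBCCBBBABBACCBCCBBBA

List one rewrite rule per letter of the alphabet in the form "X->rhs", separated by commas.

A->CCB, B->A, C->B

  step 3 ⇒ step 4: AACCBCCBAACCB ⇒ CCB·CCB·B·B·A·B·B·A·CCB·CCB·B·B·A
    A ↦ CCB
    B ↦ A
    C ↦ B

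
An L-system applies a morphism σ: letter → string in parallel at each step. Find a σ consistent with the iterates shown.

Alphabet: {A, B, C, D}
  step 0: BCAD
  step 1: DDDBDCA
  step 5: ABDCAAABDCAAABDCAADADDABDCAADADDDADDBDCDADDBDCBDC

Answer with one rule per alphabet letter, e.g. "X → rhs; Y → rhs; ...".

  step 0 ⇒ step 1: BCAD ⇒ D·DD·BDC·A
    A ↦ BDC
    B ↦ D
    C ↦ DD
    D ↦ A

A->BDC, B->D, C->DD, D->A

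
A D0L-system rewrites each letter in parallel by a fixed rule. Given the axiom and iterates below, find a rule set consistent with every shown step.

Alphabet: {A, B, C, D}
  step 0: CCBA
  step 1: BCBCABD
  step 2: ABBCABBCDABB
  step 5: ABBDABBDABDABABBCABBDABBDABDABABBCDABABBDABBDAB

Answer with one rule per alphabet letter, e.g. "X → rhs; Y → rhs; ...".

A->D, B->AB, C->BC, D->B

  step 1 ⇒ step 2: BCBCABD ⇒ AB·BC·AB·BC·D·AB·B
    A ↦ D
    B ↦ AB
    C ↦ BC
    D ↦ B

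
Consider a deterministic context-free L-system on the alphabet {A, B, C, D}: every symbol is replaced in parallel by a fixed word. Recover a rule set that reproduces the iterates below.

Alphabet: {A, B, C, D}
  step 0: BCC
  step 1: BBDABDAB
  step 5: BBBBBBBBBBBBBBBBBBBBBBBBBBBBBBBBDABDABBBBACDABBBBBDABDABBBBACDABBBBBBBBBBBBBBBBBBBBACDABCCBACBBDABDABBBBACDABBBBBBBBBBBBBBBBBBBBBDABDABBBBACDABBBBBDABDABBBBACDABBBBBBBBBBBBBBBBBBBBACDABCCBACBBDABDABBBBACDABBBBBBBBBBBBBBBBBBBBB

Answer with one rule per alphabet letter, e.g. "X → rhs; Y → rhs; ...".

  step 0 ⇒ step 1: BCC ⇒ BB·DAB·DAB
    B ↦ BB
    C ↦ DAB
    A ↦ BAC  (constrained at step 1)
    D ↦ CC  (constrained at step 1)

A->BAC, B->BB, C->DAB, D->CC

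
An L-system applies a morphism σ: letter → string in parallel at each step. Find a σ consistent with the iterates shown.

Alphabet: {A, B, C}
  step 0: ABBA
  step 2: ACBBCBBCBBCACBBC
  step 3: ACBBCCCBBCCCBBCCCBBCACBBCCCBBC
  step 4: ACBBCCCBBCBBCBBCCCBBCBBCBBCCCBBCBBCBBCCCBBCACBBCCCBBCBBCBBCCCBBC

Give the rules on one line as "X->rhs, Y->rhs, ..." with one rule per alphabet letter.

A->AC, B->C, C->BBC

  step 3 ⇒ step 4: ACBBCCCBBCCCBBCCCBBCACBBCCCBBC ⇒ AC·BBC·C·C·BBC·BBC·BBC·C·C·BBC·BBC·BBC·C·C·BBC·BBC·BBC·C·C·BBC·AC·BBC·C·C·BBC·BBC·BBC·C·C·BBC
    A ↦ AC
    B ↦ C
    C ↦ BBC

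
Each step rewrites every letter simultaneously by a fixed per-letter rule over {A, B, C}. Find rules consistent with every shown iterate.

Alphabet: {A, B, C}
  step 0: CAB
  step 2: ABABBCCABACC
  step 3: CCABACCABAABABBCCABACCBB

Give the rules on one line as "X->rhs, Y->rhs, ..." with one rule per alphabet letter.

A->CC, B->ABA, C->B

  step 2 ⇒ step 3: ABABBCCABACC ⇒ CC·ABA·CC·ABA·ABA·B·B·CC·ABA·CC·B·B
    A ↦ CC
    B ↦ ABA
    C ↦ B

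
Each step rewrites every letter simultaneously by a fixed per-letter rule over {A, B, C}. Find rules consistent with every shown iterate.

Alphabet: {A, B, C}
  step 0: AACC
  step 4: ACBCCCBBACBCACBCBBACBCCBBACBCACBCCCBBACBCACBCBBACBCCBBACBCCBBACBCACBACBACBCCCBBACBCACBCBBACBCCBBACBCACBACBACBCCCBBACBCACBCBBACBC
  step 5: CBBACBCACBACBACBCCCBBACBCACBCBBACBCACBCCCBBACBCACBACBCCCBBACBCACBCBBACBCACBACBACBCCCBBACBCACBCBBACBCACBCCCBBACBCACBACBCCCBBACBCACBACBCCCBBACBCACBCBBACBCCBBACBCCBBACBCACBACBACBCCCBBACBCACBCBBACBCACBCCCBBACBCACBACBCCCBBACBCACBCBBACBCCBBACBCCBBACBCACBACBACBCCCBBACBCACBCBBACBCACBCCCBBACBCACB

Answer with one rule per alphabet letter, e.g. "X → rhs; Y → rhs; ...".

  step 4 ⇒ step 5: ACBCCCBBACBCACBCBBACBCCBBACBCACBCCCBBACBCACBCBBACBCCBBACBCCBBACBCACBACBACBCCCBBACBCACBCBBACBCCBBACBCACBACBACBCCCBBACBCACBCBBACBC ⇒ CBB·ACB·C·ACB·ACB·ACB·C·C·CBB·ACB·C·ACB·CBB·ACB·C·ACB·C·C·CBB·ACB·C·ACB·ACB·C·C·CBB·ACB·C·ACB·CBB·ACB·C·ACB·ACB·ACB·C·C·CBB·ACB·C·ACB·CBB·ACB·C·ACB·C·C·CBB·ACB·C·ACB·ACB·C·C·CBB·ACB·C·ACB·ACB·C·C·CBB·ACB·C·ACB·CBB·ACB·C·CBB·ACB·C·CBB·ACB·C·ACB·ACB·ACB·C·C·CBB·ACB·C·ACB·CBB·ACB·C·ACB·C·C·CBB·ACB·C·ACB·ACB·C·C·CBB·ACB·C·ACB·CBB·ACB·C·CBB·ACB·C·CBB·ACB·C·ACB·ACB·ACB·C·C·CBB·ACB·C·ACB·CBB·ACB·C·ACB·C·C·CBB·ACB·C·ACB
    A ↦ CBB
    B ↦ C
    C ↦ ACB

A->CBB, B->C, C->ACB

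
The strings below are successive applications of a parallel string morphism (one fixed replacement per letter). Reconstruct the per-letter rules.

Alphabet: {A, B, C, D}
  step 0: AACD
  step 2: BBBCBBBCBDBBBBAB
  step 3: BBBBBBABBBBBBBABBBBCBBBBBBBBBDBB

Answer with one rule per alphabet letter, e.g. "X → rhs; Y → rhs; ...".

A->BD, B->BB, C->AB, D->BC

  step 2 ⇒ step 3: BBBCBBBCBDBBBBAB ⇒ BB·BB·BB·AB·BB·BB·BB·AB·BB·BC·BB·BB·BB·BB·BD·BB
    A ↦ BD
    B ↦ BB
    C ↦ AB
    D ↦ BC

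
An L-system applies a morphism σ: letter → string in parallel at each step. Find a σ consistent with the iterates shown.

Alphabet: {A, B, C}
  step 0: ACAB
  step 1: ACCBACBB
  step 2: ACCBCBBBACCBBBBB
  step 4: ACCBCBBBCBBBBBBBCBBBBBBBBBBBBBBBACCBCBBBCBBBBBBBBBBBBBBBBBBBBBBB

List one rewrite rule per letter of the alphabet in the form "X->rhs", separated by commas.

A->AC, B->BB, C->CB

  step 1 ⇒ step 2: ACCBACBB ⇒ AC·CB·CB·BB·AC·CB·BB·BB
    A ↦ AC
    B ↦ BB
    C ↦ CB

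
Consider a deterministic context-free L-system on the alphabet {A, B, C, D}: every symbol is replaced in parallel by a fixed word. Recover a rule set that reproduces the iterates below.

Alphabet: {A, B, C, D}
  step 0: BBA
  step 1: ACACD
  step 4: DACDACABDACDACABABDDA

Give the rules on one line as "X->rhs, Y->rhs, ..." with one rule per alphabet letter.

  step 0 ⇒ step 1: BBA ⇒ AC·AC·D
    A ↦ D
    B ↦ AC
    C ↦ DA  (constrained at step 1)
    D ↦ AB  (constrained at step 1)

A->D, B->AC, C->DA, D->AB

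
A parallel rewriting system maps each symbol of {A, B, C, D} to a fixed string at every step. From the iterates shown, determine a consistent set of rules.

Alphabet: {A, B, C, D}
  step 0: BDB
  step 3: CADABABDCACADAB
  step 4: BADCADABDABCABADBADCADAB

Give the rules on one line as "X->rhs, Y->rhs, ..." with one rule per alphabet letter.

A->D, B->AB, C->BA, D->CA

  step 3 ⇒ step 4: CADABABDCACADAB ⇒ BA·D·CA·D·AB·D·AB·CA·BA·D·BA·D·CA·D·AB
    A ↦ D
    B ↦ AB
    C ↦ BA
    D ↦ CA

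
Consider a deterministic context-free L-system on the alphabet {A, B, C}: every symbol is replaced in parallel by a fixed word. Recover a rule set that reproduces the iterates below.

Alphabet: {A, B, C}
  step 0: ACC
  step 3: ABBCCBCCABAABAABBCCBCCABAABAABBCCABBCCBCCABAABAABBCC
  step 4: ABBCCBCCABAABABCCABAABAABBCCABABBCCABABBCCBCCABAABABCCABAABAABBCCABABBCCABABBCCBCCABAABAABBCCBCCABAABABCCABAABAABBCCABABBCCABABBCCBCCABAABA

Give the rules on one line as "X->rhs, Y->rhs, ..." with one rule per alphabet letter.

  step 3 ⇒ step 4: ABBCCBCCABAABAABBCCBCCABAABAABBCCABBCCBCCABAABAABBCC ⇒ AB·BCC·BCC·ABA·ABA·BCC·ABA·ABA·AB·BCC·AB·AB·BCC·AB·AB·BCC·BCC·ABA·ABA·BCC·ABA·ABA·AB·BCC·AB·AB·BCC·AB·AB·BCC·BCC·ABA·ABA·AB·BCC·BCC·ABA·ABA·BCC·ABA·ABA·AB·BCC·AB·AB·BCC·AB·AB·BCC·BCC·ABA·ABA
    A ↦ AB
    B ↦ BCC
    C ↦ ABA

A->AB, B->BCC, C->ABA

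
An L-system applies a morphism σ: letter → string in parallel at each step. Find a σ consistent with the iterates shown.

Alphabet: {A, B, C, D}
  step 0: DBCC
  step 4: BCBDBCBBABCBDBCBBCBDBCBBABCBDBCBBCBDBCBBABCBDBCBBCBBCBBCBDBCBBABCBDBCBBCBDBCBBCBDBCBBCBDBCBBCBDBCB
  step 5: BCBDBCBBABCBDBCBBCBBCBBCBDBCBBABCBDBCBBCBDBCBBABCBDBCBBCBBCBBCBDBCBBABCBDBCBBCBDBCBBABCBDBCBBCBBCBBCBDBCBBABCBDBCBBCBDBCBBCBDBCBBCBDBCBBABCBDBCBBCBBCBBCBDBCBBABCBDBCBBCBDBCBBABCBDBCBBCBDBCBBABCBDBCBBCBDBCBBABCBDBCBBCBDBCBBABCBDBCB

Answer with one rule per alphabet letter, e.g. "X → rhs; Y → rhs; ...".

A->BCB, B->BCB, C->D, D->BA

  step 4 ⇒ step 5: BCBDBCBBABCBDBCBBCBDBCBBABCBDBCBBCBDBCBBABCBDBCBBCBBCBBCBDBCBBABCBDBCBBCBDBCBBCBDBCBBCBDBCBBCBDBCB ⇒ BCB·D·BCB·BA·BCB·D·BCB·BCB·BCB·BCB·D·BCB·BA·BCB·D·BCB·BCB·D·BCB·BA·BCB·D·BCB·BCB·BCB·BCB·D·BCB·BA·BCB·D·BCB·BCB·D·BCB·BA·BCB·D·BCB·BCB·BCB·BCB·D·BCB·BA·BCB·D·BCB·BCB·D·BCB·BCB·D·BCB·BCB·D·BCB·BA·BCB·D·BCB·BCB·BCB·BCB·D·BCB·BA·BCB·D·BCB·BCB·D·BCB·BA·BCB·D·BCB·BCB·D·BCB·BA·BCB·D·BCB·BCB·D·BCB·BA·BCB·D·BCB·BCB·D·BCB·BA·BCB·D·BCB
    A ↦ BCB
    B ↦ BCB
    C ↦ D
    D ↦ BA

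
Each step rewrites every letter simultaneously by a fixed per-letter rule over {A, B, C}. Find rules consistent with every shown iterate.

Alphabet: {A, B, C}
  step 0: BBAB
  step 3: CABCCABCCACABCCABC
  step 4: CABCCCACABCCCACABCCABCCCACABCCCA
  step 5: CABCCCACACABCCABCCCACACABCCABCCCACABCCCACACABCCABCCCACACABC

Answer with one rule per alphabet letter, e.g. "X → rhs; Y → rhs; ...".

A->BC, B->C, C->CA

  step 4 ⇒ step 5: CABCCCACABCCCACABCCABCCCACABCCCA ⇒ CA·BC·C·CA·CA·CA·BC·CA·BC·C·CA·CA·CA·BC·CA·BC·C·CA·CA·BC·C·CA·CA·CA·BC·CA·BC·C·CA·CA·CA·BC
    A ↦ BC
    B ↦ C
    C ↦ CA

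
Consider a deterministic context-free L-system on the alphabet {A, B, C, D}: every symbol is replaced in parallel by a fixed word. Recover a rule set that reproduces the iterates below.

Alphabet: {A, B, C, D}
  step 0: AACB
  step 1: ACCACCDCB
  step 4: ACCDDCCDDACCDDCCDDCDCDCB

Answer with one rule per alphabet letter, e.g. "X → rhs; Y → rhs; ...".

A->ACC, B->CB, C->D, D->C

  step 0 ⇒ step 1: AACB ⇒ ACC·ACC·D·CB
    A ↦ ACC
    B ↦ CB
    C ↦ D
    D ↦ C  (constrained at step 1)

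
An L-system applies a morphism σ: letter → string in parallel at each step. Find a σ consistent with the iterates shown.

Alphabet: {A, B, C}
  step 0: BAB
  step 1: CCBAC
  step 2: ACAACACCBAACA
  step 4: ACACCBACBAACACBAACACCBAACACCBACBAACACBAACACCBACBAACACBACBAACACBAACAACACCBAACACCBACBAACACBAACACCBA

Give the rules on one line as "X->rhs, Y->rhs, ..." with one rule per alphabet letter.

A->CBA, B->C, C->ACA

  step 1 ⇒ step 2: CCBAC ⇒ ACA·ACA·C·CBA·ACA
    A ↦ CBA
    B ↦ C
    C ↦ ACA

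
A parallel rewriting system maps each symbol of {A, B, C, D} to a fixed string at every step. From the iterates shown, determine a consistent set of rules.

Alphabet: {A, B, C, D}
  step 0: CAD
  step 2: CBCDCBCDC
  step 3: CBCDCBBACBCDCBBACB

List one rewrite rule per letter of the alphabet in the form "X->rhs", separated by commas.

A->C, B->CD, C->CB, D->BA

  step 2 ⇒ step 3: CBCDCBCDC ⇒ CB·CD·CB·BA·CB·CD·CB·BA·CB
    B ↦ CD
    C ↦ CB
    D ↦ BA
    A ↦ C  (constrained at step 0)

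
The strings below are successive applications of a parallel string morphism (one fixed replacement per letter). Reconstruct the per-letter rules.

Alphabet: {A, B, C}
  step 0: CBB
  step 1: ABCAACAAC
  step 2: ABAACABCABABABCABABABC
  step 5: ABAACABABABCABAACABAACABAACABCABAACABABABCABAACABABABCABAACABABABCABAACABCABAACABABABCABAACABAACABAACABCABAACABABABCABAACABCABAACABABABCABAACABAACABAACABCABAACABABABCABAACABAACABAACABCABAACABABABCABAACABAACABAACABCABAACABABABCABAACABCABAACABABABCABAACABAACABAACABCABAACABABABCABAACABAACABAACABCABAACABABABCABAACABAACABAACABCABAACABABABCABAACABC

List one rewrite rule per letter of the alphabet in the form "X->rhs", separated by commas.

  step 1 ⇒ step 2: ABCAACAAC ⇒ AB·AAC·ABC·AB·AB·ABC·AB·AB·ABC
    A ↦ AB
    B ↦ AAC
    C ↦ ABC

A->AB, B->AAC, C->ABC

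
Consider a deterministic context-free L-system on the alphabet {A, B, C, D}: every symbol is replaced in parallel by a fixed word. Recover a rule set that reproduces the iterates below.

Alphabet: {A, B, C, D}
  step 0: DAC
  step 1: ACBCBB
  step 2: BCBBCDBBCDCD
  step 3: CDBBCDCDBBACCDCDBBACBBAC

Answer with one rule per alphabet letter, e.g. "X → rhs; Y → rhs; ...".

  step 2 ⇒ step 3: BCBBCDBBCDCD ⇒ CD·BB·CD·CD·BB·AC·CD·CD·BB·AC·BB·AC
    B ↦ CD
    C ↦ BB
    D ↦ AC
  step 0 ⇒ step 1: DAC ⇒ AC·BC·BB
    A ↦ BC

A->BC, B->CD, C->BB, D->AC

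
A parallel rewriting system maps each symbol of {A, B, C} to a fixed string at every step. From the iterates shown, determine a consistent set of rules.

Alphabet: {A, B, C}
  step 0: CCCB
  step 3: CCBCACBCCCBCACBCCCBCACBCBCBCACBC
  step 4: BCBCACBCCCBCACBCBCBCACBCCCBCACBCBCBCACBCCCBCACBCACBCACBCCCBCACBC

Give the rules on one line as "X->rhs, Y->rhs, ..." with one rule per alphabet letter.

A->CC, B->AC, C->BC

  step 3 ⇒ step 4: CCBCACBCCCBCACBCCCBCACBCBCBCACBC ⇒ BC·BC·AC·BC·CC·BC·AC·BC·BC·BC·AC·BC·CC·BC·AC·BC·BC·BC·AC·BC·CC·BC·AC·BC·AC·BC·AC·BC·CC·BC·AC·BC
    A ↦ CC
    B ↦ AC
    C ↦ BC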